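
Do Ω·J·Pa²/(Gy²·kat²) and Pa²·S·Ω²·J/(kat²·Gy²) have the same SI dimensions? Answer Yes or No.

Left side:
  Gy = m²·s⁻².
  So Gy⁻² = m⁻⁴·s⁴.
  kat = s⁻¹·mol.
  So kat⁻² = s²·mol⁻².
  Ω = kg·m²·s⁻³·A⁻².
  J = kg·m²·s⁻².
  Pa = kg·m⁻¹·s⁻².
  So Pa² = kg²·m⁻²·s⁻⁴.
  Combining: Gy⁻²·kat⁻²·Ω·J·Pa² = (m⁻⁴·s⁴) · (s²·mol⁻²) · (kg·m²·s⁻³·A⁻²) · (kg·m²·s⁻²) · (kg²·m⁻²·s⁻⁴) = kg⁴·m⁻²·s⁻³·A⁻²·mol⁻².
Right side:
  Pa = kg·m⁻¹·s⁻².
  So Pa² = kg²·m⁻²·s⁻⁴.
  kat = s⁻¹·mol.
  So kat⁻² = s²·mol⁻².
  S = kg⁻¹·m⁻²·s³·A².
  Ω = kg·m²·s⁻³·A⁻².
  So Ω² = kg²·m⁴·s⁻⁶·A⁻⁴.
  J = kg·m²·s⁻².
  Gy = m²·s⁻².
  So Gy⁻² = m⁻⁴·s⁴.
  Combining: Pa²·kat⁻²·S·Ω²·J·Gy⁻² = (kg²·m⁻²·s⁻⁴) · (s²·mol⁻²) · (kg⁻¹·m⁻²·s³·A²) · (kg²·m⁴·s⁻⁶·A⁻⁴) · (kg·m²·s⁻²) · (m⁻⁴·s⁴) = kg⁴·m⁻²·s⁻³·A⁻²·mol⁻².
Both reduce to kg⁴·m⁻²·s⁻³·A⁻²·mol⁻².

Yes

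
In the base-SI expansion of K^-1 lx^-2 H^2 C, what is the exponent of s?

-3

lx = lm/m² (illuminance = luminous flux per area),
    = m⁻²·cd.
So lx⁻² = m⁴·cd⁻².
H = Wb/A (inductance = flux per current),
    = kg·m²·s⁻²·A⁻².
So H² = kg²·m⁴·s⁻⁴·A⁻⁴.
C = A·s = s·A (charge = current × time).
Combining: K⁻¹·lx⁻²·H²·C = K⁻¹ · (m⁴·cd⁻²) · (kg²·m⁴·s⁻⁴·A⁻⁴) · (s·A) = kg²·m⁸·s⁻³·A⁻³·K⁻¹·cd⁻².
The exponent of s is -3.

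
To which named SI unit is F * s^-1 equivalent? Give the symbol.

F = C/V (capacitance = charge per voltage),
    = A·s/(kg·m²·s⁻³·A⁻¹) (substituting C and V),
    = kg⁻¹·m⁻²·s⁴·A².
Combining: F·s⁻¹ = (kg⁻¹·m⁻²·s⁴·A²) · s⁻¹ = kg⁻¹·m⁻²·s³·A².
kg⁻¹·m⁻²·s³·A² is the base-SI form of the siemens.

S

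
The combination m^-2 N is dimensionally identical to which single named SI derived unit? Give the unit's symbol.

Pa

N = kg·m/s² = kg·m·s⁻² (force = mass × acceleration).
Combining: m⁻²·N = m⁻² · (kg·m·s⁻²) = kg·m⁻¹·s⁻².
kg·m⁻¹·s⁻² is the base-SI form of the pascal.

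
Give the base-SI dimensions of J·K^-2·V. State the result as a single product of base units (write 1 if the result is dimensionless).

kg²·m⁴·s⁻⁵·A⁻¹·K⁻²

J = kg·m²·s⁻².
V = kg·m²·s⁻³·A⁻¹.
Combining: J·K⁻²·V = (kg·m²·s⁻²) · K⁻² · (kg·m²·s⁻³·A⁻¹) = kg²·m⁴·s⁻⁵·A⁻¹·K⁻².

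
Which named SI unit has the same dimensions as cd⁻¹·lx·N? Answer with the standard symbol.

lx = m⁻²·cd.
N = kg·m·s⁻².
Combining: cd⁻¹·lx·N = cd⁻¹ · (m⁻²·cd) · (kg·m·s⁻²) = kg·m⁻¹·s⁻².
kg·m⁻¹·s⁻² is the base-SI form of the pascal.

Pa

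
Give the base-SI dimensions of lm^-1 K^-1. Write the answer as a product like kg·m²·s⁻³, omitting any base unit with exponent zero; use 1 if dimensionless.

lm = cd.
So lm⁻¹ = cd⁻¹.
Combining: lm⁻¹·K⁻¹ = cd⁻¹ · K⁻¹ = K⁻¹·cd⁻¹.

K⁻¹·cd⁻¹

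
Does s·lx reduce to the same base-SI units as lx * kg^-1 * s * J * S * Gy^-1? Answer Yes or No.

No

Left side:
  lx = lm/m² (illuminance = luminous flux per area),
      = m⁻²·cd.
  Combining: s·lx = s · (m⁻²·cd) = m⁻²·s·cd.
Right side:
  lx = lm/m² (illuminance = luminous flux per area),
      = m⁻²·cd.
  J = N·m (work = force × distance),
      = kg·m²·s⁻².
  S = 1/Ω (conductance is reciprocal resistance),
      = kg⁻¹·m⁻²·s³·A².
  Gy = J/kg (absorbed dose = energy per mass),
      = m²·s⁻².
  So Gy⁻¹ = m⁻²·s².
  Combining: lx·kg⁻¹·s·J·S·Gy⁻¹ = (m⁻²·cd) · kg⁻¹ · s · (kg·m²·s⁻²) · (kg⁻¹·m⁻²·s³·A²) · (m⁻²·s²) = kg⁻¹·m⁻⁴·s⁴·A²·cd.
Left is m⁻²·s·cd; right is kg⁻¹·m⁻⁴·s⁴·A²·cd — different.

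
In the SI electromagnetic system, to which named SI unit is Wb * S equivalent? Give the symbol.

Wb = V·s (flux: a volt is a weber per second),
    = kg·m²·s⁻²·A⁻¹.
S = 1/Ω (conductance is reciprocal resistance),
    = kg⁻¹·m⁻²·s³·A².
Combining: Wb·S = (kg·m²·s⁻²·A⁻¹) · (kg⁻¹·m⁻²·s³·A²) = s·A.
s·A is the base-SI form of the coulomb.

C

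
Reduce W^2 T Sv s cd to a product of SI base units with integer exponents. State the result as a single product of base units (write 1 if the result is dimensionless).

kg³·m⁶·s⁻⁹·A⁻¹·cd

W = kg·m²·s⁻³.
So W² = kg²·m⁴·s⁻⁶.
T = kg·s⁻²·A⁻¹.
Sv = m²·s⁻².
Combining: W²·T·Sv·s·cd = (kg²·m⁴·s⁻⁶) · (kg·s⁻²·A⁻¹) · (m²·s⁻²) · s · cd = kg³·m⁶·s⁻⁹·A⁻¹·cd.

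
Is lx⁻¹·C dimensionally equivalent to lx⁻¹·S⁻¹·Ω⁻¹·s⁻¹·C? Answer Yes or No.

Left side:
  lx = m⁻²·cd.
  So lx⁻¹ = m²·cd⁻¹.
  C = s·A.
  Combining: lx⁻¹·C = (m²·cd⁻¹) · (s·A) = m²·s·A·cd⁻¹.
Right side:
  lx = lm/m² (illuminance = luminous flux per area),
      = m⁻²·cd.
  So lx⁻¹ = m²·cd⁻¹.
  S = 1/Ω (conductance is reciprocal resistance),
      = kg⁻¹·m⁻²·s³·A².
  So S⁻¹ = kg·m²·s⁻³·A⁻².
  Ω = V/A (resistance = voltage per current),
      = kg·m²·s⁻³·A⁻².
  So Ω⁻¹ = kg⁻¹·m⁻²·s³·A².
  C = A·s = s·A (charge = current × time).
  Combining: lx⁻¹·S⁻¹·Ω⁻¹·s⁻¹·C = (m²·cd⁻¹) · (kg·m²·s⁻³·A⁻²) · (kg⁻¹·m⁻²·s³·A²) · s⁻¹ · (s·A) = m²·A·cd⁻¹.
Left is m²·s·A·cd⁻¹; right is m²·A·cd⁻¹ — different.

No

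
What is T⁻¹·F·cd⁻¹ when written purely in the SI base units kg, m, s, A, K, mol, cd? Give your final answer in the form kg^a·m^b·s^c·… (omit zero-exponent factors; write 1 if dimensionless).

T = Wb/m² (flux density = flux per area),
    = kg·s⁻²·A⁻¹.
So T⁻¹ = kg⁻¹·s²·A.
F = C/V (capacitance = charge per voltage),
    = A·s/(kg·m²·s⁻³·A⁻¹) (substituting C and V),
    = kg⁻¹·m⁻²·s⁴·A².
Combining: T⁻¹·F·cd⁻¹ = (kg⁻¹·s²·A) · (kg⁻¹·m⁻²·s⁴·A²) · cd⁻¹ = kg⁻²·m⁻²·s⁶·A³·cd⁻¹.

kg⁻²·m⁻²·s⁶·A³·cd⁻¹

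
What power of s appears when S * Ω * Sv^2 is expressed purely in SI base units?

S = kg⁻¹·m⁻²·s³·A².
Ω = kg·m²·s⁻³·A⁻².
Sv = m²·s⁻².
So Sv² = m⁴·s⁻⁴.
Combining: S·Ω·Sv² = (kg⁻¹·m⁻²·s³·A²) · (kg·m²·s⁻³·A⁻²) · (m⁴·s⁻⁴) = m⁴·s⁻⁴.
The exponent of s is -4.

-4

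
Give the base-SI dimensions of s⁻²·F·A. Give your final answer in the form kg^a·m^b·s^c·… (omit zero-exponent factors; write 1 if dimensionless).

kg⁻¹·m⁻²·s²·A³

F = C/V (capacitance = charge per voltage),
    = A·s/(kg·m²·s⁻³·A⁻¹) (substituting C and V),
    = kg⁻¹·m⁻²·s⁴·A².
Combining: s⁻²·F·A = s⁻² · (kg⁻¹·m⁻²·s⁴·A²) · A = kg⁻¹·m⁻²·s²·A³.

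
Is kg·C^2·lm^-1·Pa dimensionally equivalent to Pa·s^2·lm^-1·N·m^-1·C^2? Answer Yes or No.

Left side:
  C = A·s = s·A (charge = current × time).
  So C² = s²·A².
  lm = cd·sr = cd (luminous flux; sr is dimensionless).
  So lm⁻¹ = cd⁻¹.
  Pa = N/m² (pressure = force per area),
      = kg·m⁻¹·s⁻².
  Combining: kg·C²·lm⁻¹·Pa = kg · (s²·A²) · cd⁻¹ · (kg·m⁻¹·s⁻²) = kg²·m⁻¹·A²·cd⁻¹.
Right side:
  Pa = N/m² (pressure = force per area),
      = kg·m⁻¹·s⁻².
  lm = cd·sr = cd (luminous flux; sr is dimensionless).
  So lm⁻¹ = cd⁻¹.
  N = kg·m/s² = kg·m·s⁻² (force = mass × acceleration).
  C = A·s = s·A (charge = current × time).
  So C² = s²·A².
  Combining: Pa·s²·lm⁻¹·N·m⁻¹·C² = (kg·m⁻¹·s⁻²) · s² · cd⁻¹ · (kg·m·s⁻²) · m⁻¹ · (s²·A²) = kg²·m⁻¹·A²·cd⁻¹.
Both reduce to kg²·m⁻¹·A²·cd⁻¹.

Yes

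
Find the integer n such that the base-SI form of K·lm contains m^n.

lm = cd.
Combining: K·lm = K · cd = K·cd.
The exponent of m is 0.

0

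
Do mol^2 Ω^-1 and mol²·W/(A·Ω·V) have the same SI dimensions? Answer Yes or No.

Left side:
  Ω = kg·m²·s⁻³·A⁻².
  So Ω⁻¹ = kg⁻¹·m⁻²·s³·A².
  Combining: mol²·Ω⁻¹ = mol² · (kg⁻¹·m⁻²·s³·A²) = kg⁻¹·m⁻²·s³·A²·mol².
Right side:
  W = kg·m²·s⁻³.
  Ω = kg·m²·s⁻³·A⁻².
  So Ω⁻¹ = kg⁻¹·m⁻²·s³·A².
  V = kg·m²·s⁻³·A⁻¹.
  So V⁻¹ = kg⁻¹·m⁻²·s³·A.
  Combining: mol²·A⁻¹·W·Ω⁻¹·V⁻¹ = mol² · A⁻¹ · (kg·m²·s⁻³) · (kg⁻¹·m⁻²·s³·A²) · (kg⁻¹·m⁻²·s³·A) = kg⁻¹·m⁻²·s³·A²·mol².
Both reduce to kg⁻¹·m⁻²·s³·A²·mol².

Yes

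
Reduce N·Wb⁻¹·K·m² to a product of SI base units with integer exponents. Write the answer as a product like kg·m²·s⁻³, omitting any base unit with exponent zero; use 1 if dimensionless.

m·A·K

N = kg·m·s⁻².
Wb = kg·m²·s⁻²·A⁻¹.
So Wb⁻¹ = kg⁻¹·m⁻²·s²·A.
Combining: N·Wb⁻¹·K·m² = (kg·m·s⁻²) · (kg⁻¹·m⁻²·s²·A) · K · m² = m·A·K.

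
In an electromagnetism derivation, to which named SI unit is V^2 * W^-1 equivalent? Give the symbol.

Ω

V = kg·m²·s⁻³·A⁻¹.
So V² = kg²·m⁴·s⁻⁶·A⁻².
W = kg·m²·s⁻³.
So W⁻¹ = kg⁻¹·m⁻²·s³.
Combining: V²·W⁻¹ = (kg²·m⁴·s⁻⁶·A⁻²) · (kg⁻¹·m⁻²·s³) = kg·m²·s⁻³·A⁻².
kg·m²·s⁻³·A⁻² is the base-SI form of the ohm.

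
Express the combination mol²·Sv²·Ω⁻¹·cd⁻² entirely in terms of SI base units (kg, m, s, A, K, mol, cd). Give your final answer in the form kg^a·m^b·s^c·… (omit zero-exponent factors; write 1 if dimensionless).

Sv = J/kg (equivalent dose = energy per mass),
    = m²·s⁻².
So Sv² = m⁴·s⁻⁴.
Ω = V/A (resistance = voltage per current),
    = kg·m²·s⁻³·A⁻².
So Ω⁻¹ = kg⁻¹·m⁻²·s³·A².
Combining: mol²·Sv²·Ω⁻¹·cd⁻² = mol² · (m⁴·s⁻⁴) · (kg⁻¹·m⁻²·s³·A²) · cd⁻² = kg⁻¹·m²·s⁻¹·A²·mol²·cd⁻².

kg⁻¹·m²·s⁻¹·A²·mol²·cd⁻²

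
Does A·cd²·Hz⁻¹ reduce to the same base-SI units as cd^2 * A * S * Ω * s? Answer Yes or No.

Left side:
  Hz = 1/s = s⁻¹ (frequency is cycles per second).
  So Hz⁻¹ = s.
  Combining: A·cd²·Hz⁻¹ = A · cd² · s = s·A·cd².
Right side:
  S = kg⁻¹·m⁻²·s³·A².
  Ω = kg·m²·s⁻³·A⁻².
  Combining: cd²·A·S·Ω·s = cd² · A · (kg⁻¹·m⁻²·s³·A²) · (kg·m²·s⁻³·A⁻²) · s = s·A·cd².
Both reduce to s·A·cd².

Yes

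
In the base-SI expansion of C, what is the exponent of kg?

C = A·s = s·A (charge = current × time).
The exponent of kg is 0.

0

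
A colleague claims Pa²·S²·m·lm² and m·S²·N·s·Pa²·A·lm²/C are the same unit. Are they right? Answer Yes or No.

Left side:
  Pa = kg·m⁻¹·s⁻².
  So Pa² = kg²·m⁻²·s⁻⁴.
  S = kg⁻¹·m⁻²·s³·A².
  So S² = kg⁻²·m⁻⁴·s⁶·A⁴.
  lm = cd.
  So lm² = cd².
  Combining: Pa²·S²·m·lm² = (kg²·m⁻²·s⁻⁴) · (kg⁻²·m⁻⁴·s⁶·A⁴) · m · cd² = m⁻⁵·s²·A⁴·cd².
Right side:
  S = kg⁻¹·m⁻²·s³·A².
  So S² = kg⁻²·m⁻⁴·s⁶·A⁴.
  N = kg·m·s⁻².
  C = s·A.
  So C⁻¹ = s⁻¹·A⁻¹.
  Pa = kg·m⁻¹·s⁻².
  So Pa² = kg²·m⁻²·s⁻⁴.
  lm = cd.
  So lm² = cd².
  Combining: m·S²·N·C⁻¹·s·Pa²·A·lm² = m · (kg⁻²·m⁻⁴·s⁶·A⁴) · (kg·m·s⁻²) · (s⁻¹·A⁻¹) · s · (kg²·m⁻²·s⁻⁴) · A · cd² = kg·m⁻⁴·A⁴·cd².
Left is m⁻⁵·s²·A⁴·cd²; right is kg·m⁻⁴·A⁴·cd² — different.

No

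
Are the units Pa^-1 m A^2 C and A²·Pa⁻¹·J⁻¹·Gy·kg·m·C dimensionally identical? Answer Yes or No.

Yes

Left side:
  Pa = kg·m⁻¹·s⁻².
  So Pa⁻¹ = kg⁻¹·m·s².
  C = s·A.
  Combining: Pa⁻¹·m·A²·C = (kg⁻¹·m·s²) · m · A² · (s·A) = kg⁻¹·m²·s³·A³.
Right side:
  Pa = kg·m⁻¹·s⁻².
  So Pa⁻¹ = kg⁻¹·m·s².
  J = kg·m²·s⁻².
  So J⁻¹ = kg⁻¹·m⁻²·s².
  Gy = m²·s⁻².
  C = s·A.
  Combining: A²·Pa⁻¹·J⁻¹·Gy·kg·m·C = A² · (kg⁻¹·m·s²) · (kg⁻¹·m⁻²·s²) · (m²·s⁻²) · kg · m · (s·A) = kg⁻¹·m²·s³·A³.
Both reduce to kg⁻¹·m²·s³·A³.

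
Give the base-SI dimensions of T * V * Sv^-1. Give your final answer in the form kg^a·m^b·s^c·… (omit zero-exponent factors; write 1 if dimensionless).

T = Wb/m² (flux density = flux per area),
    = kg·s⁻²·A⁻¹.
V = W/A (potential = power per current),
    = kg·m²·s⁻³·A⁻¹.
Sv = J/kg (equivalent dose = energy per mass),
    = m²·s⁻².
So Sv⁻¹ = m⁻²·s².
Combining: T·V·Sv⁻¹ = (kg·s⁻²·A⁻¹) · (kg·m²·s⁻³·A⁻¹) · (m⁻²·s²) = kg²·s⁻³·A⁻².

kg²·s⁻³·A⁻²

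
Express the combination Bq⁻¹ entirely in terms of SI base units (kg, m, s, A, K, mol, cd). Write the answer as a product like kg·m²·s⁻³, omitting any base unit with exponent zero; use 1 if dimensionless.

Bq = s⁻¹.
So Bq⁻¹ = s.

s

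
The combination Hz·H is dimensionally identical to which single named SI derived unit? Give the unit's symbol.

Ω

Hz = s⁻¹.
H = kg·m²·s⁻²·A⁻².
Combining: Hz·H = s⁻¹ · (kg·m²·s⁻²·A⁻²) = kg·m²·s⁻³·A⁻².
kg·m²·s⁻³·A⁻² is the base-SI form of the ohm.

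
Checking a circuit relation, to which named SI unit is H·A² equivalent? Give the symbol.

H = Wb/A (inductance = flux per current),
    = kg·m²·s⁻²·A⁻².
Combining: H·A² = (kg·m²·s⁻²·A⁻²) · A² = kg·m²·s⁻².
kg·m²·s⁻² is the base-SI form of the joule.

J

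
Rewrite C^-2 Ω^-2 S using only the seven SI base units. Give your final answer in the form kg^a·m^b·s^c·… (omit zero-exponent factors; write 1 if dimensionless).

C = A·s = s·A (charge = current × time).
So C⁻² = s⁻²·A⁻².
Ω = V/A (resistance = voltage per current),
    = kg·m²·s⁻³·A⁻².
So Ω⁻² = kg⁻²·m⁻⁴·s⁶·A⁴.
S = 1/Ω (conductance is reciprocal resistance),
    = kg⁻¹·m⁻²·s³·A².
Combining: C⁻²·Ω⁻²·S = (s⁻²·A⁻²) · (kg⁻²·m⁻⁴·s⁶·A⁴) · (kg⁻¹·m⁻²·s³·A²) = kg⁻³·m⁻⁶·s⁷·A⁴.

kg⁻³·m⁻⁶·s⁷·A⁴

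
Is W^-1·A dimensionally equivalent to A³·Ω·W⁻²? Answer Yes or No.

Left side:
  W = J/s (power = energy per time),
      = kg·m²·s⁻³.
  So W⁻¹ = kg⁻¹·m⁻²·s³.
  Combining: W⁻¹·A = (kg⁻¹·m⁻²·s³) · A = kg⁻¹·m⁻²·s³·A.
Right side:
  Ω = kg·m²·s⁻³·A⁻².
  W = kg·m²·s⁻³.
  So W⁻² = kg⁻²·m⁻⁴·s⁶.
  Combining: A³·Ω·W⁻² = A³ · (kg·m²·s⁻³·A⁻²) · (kg⁻²·m⁻⁴·s⁶) = kg⁻¹·m⁻²·s³·A.
Both reduce to kg⁻¹·m⁻²·s³·A.

Yes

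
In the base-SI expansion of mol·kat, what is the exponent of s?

-1

kat = mol/s = s⁻¹·mol (catalytic activity).
Combining: mol·kat = mol · (s⁻¹·mol) = s⁻¹·mol².
The exponent of s is -1.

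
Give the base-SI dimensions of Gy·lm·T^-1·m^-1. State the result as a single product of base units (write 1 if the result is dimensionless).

kg⁻¹·m·A·cd

Gy = J/kg (absorbed dose = energy per mass),
    = m²·s⁻².
lm = cd·sr = cd (luminous flux; sr is dimensionless).
T = Wb/m² (flux density = flux per area),
    = kg·s⁻²·A⁻¹.
So T⁻¹ = kg⁻¹·s²·A.
Combining: Gy·lm·T⁻¹·m⁻¹ = (m²·s⁻²) · cd · (kg⁻¹·s²·A) · m⁻¹ = kg⁻¹·m·A·cd.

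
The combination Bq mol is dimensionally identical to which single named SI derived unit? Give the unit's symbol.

Bq = s⁻¹.
Combining: Bq·mol = s⁻¹ · mol = s⁻¹·mol.
s⁻¹·mol is the base-SI form of the katal.

kat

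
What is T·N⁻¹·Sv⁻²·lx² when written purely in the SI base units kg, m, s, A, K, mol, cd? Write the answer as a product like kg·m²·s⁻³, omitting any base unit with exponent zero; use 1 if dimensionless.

T = kg·s⁻²·A⁻¹.
N = kg·m·s⁻².
So N⁻¹ = kg⁻¹·m⁻¹·s².
Sv = m²·s⁻².
So Sv⁻² = m⁻⁴·s⁴.
lx = m⁻²·cd.
So lx² = m⁻⁴·cd².
Combining: T·N⁻¹·Sv⁻²·lx² = (kg·s⁻²·A⁻¹) · (kg⁻¹·m⁻¹·s²) · (m⁻⁴·s⁴) · (m⁻⁴·cd²) = m⁻⁹·s⁴·A⁻¹·cd².

m⁻⁹·s⁴·A⁻¹·cd²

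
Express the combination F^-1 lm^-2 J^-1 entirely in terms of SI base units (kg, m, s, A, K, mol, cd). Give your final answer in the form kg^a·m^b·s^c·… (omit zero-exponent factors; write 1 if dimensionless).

F = C/V (capacitance = charge per voltage),
    = A·s/(kg·m²·s⁻³·A⁻¹) (substituting C and V),
    = kg⁻¹·m⁻²·s⁴·A².
So F⁻¹ = kg·m²·s⁻⁴·A⁻².
lm = cd·sr = cd (luminous flux; sr is dimensionless).
So lm⁻² = cd⁻².
J = N·m (work = force × distance),
    = kg·m²·s⁻².
So J⁻¹ = kg⁻¹·m⁻²·s².
Combining: F⁻¹·lm⁻²·J⁻¹ = (kg·m²·s⁻⁴·A⁻²) · cd⁻² · (kg⁻¹·m⁻²·s²) = s⁻²·A⁻²·cd⁻².

s⁻²·A⁻²·cd⁻²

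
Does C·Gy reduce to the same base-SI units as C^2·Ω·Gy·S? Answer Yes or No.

Left side:
  C = s·A.
  Gy = m²·s⁻².
  Combining: C·Gy = (s·A) · (m²·s⁻²) = m²·s⁻¹·A.
Right side:
  C = s·A.
  So C² = s²·A².
  Ω = kg·m²·s⁻³·A⁻².
  Gy = m²·s⁻².
  S = kg⁻¹·m⁻²·s³·A².
  Combining: C²·Ω·Gy·S = (s²·A²) · (kg·m²·s⁻³·A⁻²) · (m²·s⁻²) · (kg⁻¹·m⁻²·s³·A²) = m²·A².
Left is m²·s⁻¹·A; right is m²·A² — different.

No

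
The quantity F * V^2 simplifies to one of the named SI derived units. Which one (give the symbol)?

F = kg⁻¹·m⁻²·s⁴·A².
V = kg·m²·s⁻³·A⁻¹.
So V² = kg²·m⁴·s⁻⁶·A⁻².
Combining: F·V² = (kg⁻¹·m⁻²·s⁴·A²) · (kg²·m⁴·s⁻⁶·A⁻²) = kg·m²·s⁻².
kg·m²·s⁻² is the base-SI form of the joule.

J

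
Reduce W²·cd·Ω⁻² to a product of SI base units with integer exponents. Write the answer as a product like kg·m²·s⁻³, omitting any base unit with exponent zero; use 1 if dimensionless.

A⁴·cd

W = J/s (power = energy per time),
    = kg·m²·s⁻³.
So W² = kg²·m⁴·s⁻⁶.
Ω = V/A (resistance = voltage per current),
    = kg·m²·s⁻³·A⁻².
So Ω⁻² = kg⁻²·m⁻⁴·s⁶·A⁴.
Combining: W²·cd·Ω⁻² = (kg²·m⁴·s⁻⁶) · cd · (kg⁻²·m⁻⁴·s⁶·A⁴) = A⁴·cd.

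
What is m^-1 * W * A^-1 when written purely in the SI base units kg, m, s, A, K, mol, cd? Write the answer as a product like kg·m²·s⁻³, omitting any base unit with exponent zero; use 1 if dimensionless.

W = kg·m²·s⁻³.
Combining: m⁻¹·W·A⁻¹ = m⁻¹ · (kg·m²·s⁻³) · A⁻¹ = kg·m·s⁻³·A⁻¹.

kg·m·s⁻³·A⁻¹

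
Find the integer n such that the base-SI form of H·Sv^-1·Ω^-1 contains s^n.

3

H = Wb/A (inductance = flux per current),
    = kg·m²·s⁻²·A⁻².
Sv = J/kg (equivalent dose = energy per mass),
    = m²·s⁻².
So Sv⁻¹ = m⁻²·s².
Ω = V/A (resistance = voltage per current),
    = kg·m²·s⁻³·A⁻².
So Ω⁻¹ = kg⁻¹·m⁻²·s³·A².
Combining: H·Sv⁻¹·Ω⁻¹ = (kg·m²·s⁻²·A⁻²) · (m⁻²·s²) · (kg⁻¹·m⁻²·s³·A²) = m⁻²·s³.
The exponent of s is 3.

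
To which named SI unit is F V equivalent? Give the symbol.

F = kg⁻¹·m⁻²·s⁴·A².
V = kg·m²·s⁻³·A⁻¹.
Combining: F·V = (kg⁻¹·m⁻²·s⁴·A²) · (kg·m²·s⁻³·A⁻¹) = s·A.
s·A is the base-SI form of the coulomb.

C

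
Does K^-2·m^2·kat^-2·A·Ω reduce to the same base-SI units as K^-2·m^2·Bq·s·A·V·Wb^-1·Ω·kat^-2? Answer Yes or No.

Left side:
  kat = mol/s = s⁻¹·mol (catalytic activity).
  So kat⁻² = s²·mol⁻².
  Ω = V/A (resistance = voltage per current),
      = kg·m²·s⁻³·A⁻².
  Combining: K⁻²·m²·kat⁻²·A·Ω = K⁻² · m² · (s²·mol⁻²) · A · (kg·m²·s⁻³·A⁻²) = kg·m⁴·s⁻¹·A⁻¹·K⁻²·mol⁻².
Right side:
  Bq = 1/s = s⁻¹ (activity is decays per second).
  V = W/A (potential = power per current),
      = kg·m²·s⁻³·A⁻¹.
  Wb = V·s (flux: a volt is a weber per second),
      = kg·m²·s⁻²·A⁻¹.
  So Wb⁻¹ = kg⁻¹·m⁻²·s²·A.
  Ω = V/A (resistance = voltage per current),
      = kg·m²·s⁻³·A⁻².
  kat = mol/s = s⁻¹·mol (catalytic activity).
  So kat⁻² = s²·mol⁻².
  Combining: K⁻²·m²·Bq·s·A·V·Wb⁻¹·Ω·kat⁻² = K⁻² · m² · s⁻¹ · s · A · (kg·m²·s⁻³·A⁻¹) · (kg⁻¹·m⁻²·s²·A) · (kg·m²·s⁻³·A⁻²) · (s²·mol⁻²) = kg·m⁴·s⁻²·A⁻¹·K⁻²·mol⁻².
Left is kg·m⁴·s⁻¹·A⁻¹·K⁻²·mol⁻²; right is kg·m⁴·s⁻²·A⁻¹·K⁻²·mol⁻² — different.

No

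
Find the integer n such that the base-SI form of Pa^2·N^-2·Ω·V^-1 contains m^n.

Pa = kg·m⁻¹·s⁻².
So Pa² = kg²·m⁻²·s⁻⁴.
N = kg·m·s⁻².
So N⁻² = kg⁻²·m⁻²·s⁴.
Ω = kg·m²·s⁻³·A⁻².
V = kg·m²·s⁻³·A⁻¹.
So V⁻¹ = kg⁻¹·m⁻²·s³·A.
Combining: Pa²·N⁻²·Ω·V⁻¹ = (kg²·m⁻²·s⁻⁴) · (kg⁻²·m⁻²·s⁴) · (kg·m²·s⁻³·A⁻²) · (kg⁻¹·m⁻²·s³·A) = m⁻⁴·A⁻¹.
The exponent of m is -4.

-4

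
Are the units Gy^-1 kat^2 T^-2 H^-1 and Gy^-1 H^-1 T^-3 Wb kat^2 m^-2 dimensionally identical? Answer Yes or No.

Yes

Left side:
  Gy = J/kg (absorbed dose = energy per mass),
      = m²·s⁻².
  So Gy⁻¹ = m⁻²·s².
  kat = mol/s = s⁻¹·mol (catalytic activity).
  So kat² = s⁻²·mol².
  T = Wb/m² (flux density = flux per area),
      = kg·s⁻²·A⁻¹.
  So T⁻² = kg⁻²·s⁴·A².
  H = Wb/A (inductance = flux per current),
      = kg·m²·s⁻²·A⁻².
  So H⁻¹ = kg⁻¹·m⁻²·s²·A².
  Combining: Gy⁻¹·kat²·T⁻²·H⁻¹ = (m⁻²·s²) · (s⁻²·mol²) · (kg⁻²·s⁴·A²) · (kg⁻¹·m⁻²·s²·A²) = kg⁻³·m⁻⁴·s⁶·A⁴·mol².
Right side:
  Gy = J/kg (absorbed dose = energy per mass),
      = m²·s⁻².
  So Gy⁻¹ = m⁻²·s².
  H = Wb/A (inductance = flux per current),
      = kg·m²·s⁻²·A⁻².
  So H⁻¹ = kg⁻¹·m⁻²·s²·A².
  T = Wb/m² (flux density = flux per area),
      = kg·s⁻²·A⁻¹.
  So T⁻³ = kg⁻³·s⁶·A³.
  Wb = V·s (flux: a volt is a weber per second),
      = kg·m²·s⁻²·A⁻¹.
  kat = mol/s = s⁻¹·mol (catalytic activity).
  So kat² = s⁻²·mol².
  Combining: Gy⁻¹·H⁻¹·T⁻³·Wb·kat²·m⁻² = (m⁻²·s²) · (kg⁻¹·m⁻²·s²·A²) · (kg⁻³·s⁶·A³) · (kg·m²·s⁻²·A⁻¹) · (s⁻²·mol²) · m⁻² = kg⁻³·m⁻⁴·s⁶·A⁴·mol².
Both reduce to kg⁻³·m⁻⁴·s⁶·A⁴·mol².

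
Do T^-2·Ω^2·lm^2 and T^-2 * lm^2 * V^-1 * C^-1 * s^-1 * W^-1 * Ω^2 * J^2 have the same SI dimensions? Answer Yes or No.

Yes

Left side:
  T = kg·s⁻²·A⁻¹.
  So T⁻² = kg⁻²·s⁴·A².
  Ω = kg·m²·s⁻³·A⁻².
  So Ω² = kg²·m⁴·s⁻⁶·A⁻⁴.
  lm = cd.
  So lm² = cd².
  Combining: T⁻²·Ω²·lm² = (kg⁻²·s⁴·A²) · (kg²·m⁴·s⁻⁶·A⁻⁴) · cd² = m⁴·s⁻²·A⁻²·cd².
Right side:
  T = Wb/m² (flux density = flux per area),
      = kg·s⁻²·A⁻¹.
  So T⁻² = kg⁻²·s⁴·A².
  lm = cd·sr = cd (luminous flux; sr is dimensionless).
  So lm² = cd².
  V = W/A (potential = power per current),
      = kg·m²·s⁻³·A⁻¹.
  So V⁻¹ = kg⁻¹·m⁻²·s³·A.
  C = A·s = s·A (charge = current × time).
  So C⁻¹ = s⁻¹·A⁻¹.
  W = J/s (power = energy per time),
      = kg·m²·s⁻³.
  So W⁻¹ = kg⁻¹·m⁻²·s³.
  Ω = V/A (resistance = voltage per current),
      = kg·m²·s⁻³·A⁻².
  So Ω² = kg²·m⁴·s⁻⁶·A⁻⁴.
  J = N·m (work = force × distance),
      = kg·m²·s⁻².
  So J² = kg²·m⁴·s⁻⁴.
  Combining: T⁻²·lm²·V⁻¹·C⁻¹·s⁻¹·W⁻¹·Ω²·J² = (kg⁻²·s⁴·A²) · cd² · (kg⁻¹·m⁻²·s³·A) · (s⁻¹·A⁻¹) · s⁻¹ · (kg⁻¹·m⁻²·s³) · (kg²·m⁴·s⁻⁶·A⁻⁴) · (kg²·m⁴·s⁻⁴) = m⁴·s⁻²·A⁻²·cd².
Both reduce to m⁴·s⁻²·A⁻²·cd².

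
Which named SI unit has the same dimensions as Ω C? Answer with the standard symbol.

Wb

Ω = V/A (resistance = voltage per current),
    = kg·m²·s⁻³·A⁻².
C = A·s = s·A (charge = current × time).
Combining: Ω·C = (kg·m²·s⁻³·A⁻²) · (s·A) = kg·m²·s⁻²·A⁻¹.
kg·m²·s⁻²·A⁻¹ is the base-SI form of the weber.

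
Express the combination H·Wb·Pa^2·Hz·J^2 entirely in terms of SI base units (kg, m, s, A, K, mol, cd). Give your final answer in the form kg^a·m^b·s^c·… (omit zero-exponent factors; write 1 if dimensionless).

kg⁶·m⁶·s⁻¹³·A⁻³

H = kg·m²·s⁻²·A⁻².
Wb = kg·m²·s⁻²·A⁻¹.
Pa = kg·m⁻¹·s⁻².
So Pa² = kg²·m⁻²·s⁻⁴.
Hz = s⁻¹.
J = kg·m²·s⁻².
So J² = kg²·m⁴·s⁻⁴.
Combining: H·Wb·Pa²·Hz·J² = (kg·m²·s⁻²·A⁻²) · (kg·m²·s⁻²·A⁻¹) · (kg²·m⁻²·s⁻⁴) · s⁻¹ · (kg²·m⁴·s⁻⁴) = kg⁶·m⁶·s⁻¹³·A⁻³.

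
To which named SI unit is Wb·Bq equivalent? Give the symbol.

Wb = V·s (flux: a volt is a weber per second),
    = kg·m²·s⁻²·A⁻¹.
Bq = 1/s = s⁻¹ (activity is decays per second).
Combining: Wb·Bq = (kg·m²·s⁻²·A⁻¹) · s⁻¹ = kg·m²·s⁻³·A⁻¹.
kg·m²·s⁻³·A⁻¹ is the base-SI form of the volt.

V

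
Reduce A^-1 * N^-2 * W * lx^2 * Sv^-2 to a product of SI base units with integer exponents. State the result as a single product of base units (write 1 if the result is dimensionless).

kg⁻¹·m⁻⁸·s⁵·A⁻¹·cd²

N = kg·m/s² = kg·m·s⁻² (force = mass × acceleration).
So N⁻² = kg⁻²·m⁻²·s⁴.
W = J/s (power = energy per time),
    = kg·m²·s⁻³.
lx = lm/m² (illuminance = luminous flux per area),
    = m⁻²·cd.
So lx² = m⁻⁴·cd².
Sv = J/kg (equivalent dose = energy per mass),
    = m²·s⁻².
So Sv⁻² = m⁻⁴·s⁴.
Combining: A⁻¹·N⁻²·W·lx²·Sv⁻² = A⁻¹ · (kg⁻²·m⁻²·s⁴) · (kg·m²·s⁻³) · (m⁻⁴·cd²) · (m⁻⁴·s⁴) = kg⁻¹·m⁻⁸·s⁵·A⁻¹·cd².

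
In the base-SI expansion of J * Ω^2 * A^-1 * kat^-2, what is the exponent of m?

6

J = N·m (work = force × distance),
    = kg·m²·s⁻².
Ω = V/A (resistance = voltage per current),
    = kg·m²·s⁻³·A⁻².
So Ω² = kg²·m⁴·s⁻⁶·A⁻⁴.
kat = mol/s = s⁻¹·mol (catalytic activity).
So kat⁻² = s²·mol⁻².
Combining: J·Ω²·A⁻¹·kat⁻² = (kg·m²·s⁻²) · (kg²·m⁴·s⁻⁶·A⁻⁴) · A⁻¹ · (s²·mol⁻²) = kg³·m⁶·s⁻⁶·A⁻⁵·mol⁻².
The exponent of m is 6.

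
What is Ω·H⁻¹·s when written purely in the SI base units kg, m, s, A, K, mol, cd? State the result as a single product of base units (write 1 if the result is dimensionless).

Ω = kg·m²·s⁻³·A⁻².
H = kg·m²·s⁻²·A⁻².
So H⁻¹ = kg⁻¹·m⁻²·s²·A².
Combining: Ω·H⁻¹·s = (kg·m²·s⁻³·A⁻²) · (kg⁻¹·m⁻²·s²·A²) · s = 1.

1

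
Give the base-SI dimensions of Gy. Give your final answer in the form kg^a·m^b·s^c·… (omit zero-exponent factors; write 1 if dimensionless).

Gy = m²·s⁻².

m²·s⁻²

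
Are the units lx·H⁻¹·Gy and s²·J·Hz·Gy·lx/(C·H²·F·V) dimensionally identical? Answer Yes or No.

No

Left side:
  lx = lm/m² (illuminance = luminous flux per area),
      = m⁻²·cd.
  H = Wb/A (inductance = flux per current),
      = kg·m²·s⁻²·A⁻².
  So H⁻¹ = kg⁻¹·m⁻²·s²·A².
  Gy = J/kg (absorbed dose = energy per mass),
      = m²·s⁻².
  Combining: lx·H⁻¹·Gy = (m⁻²·cd) · (kg⁻¹·m⁻²·s²·A²) · (m²·s⁻²) = kg⁻¹·m⁻²·A²·cd.
Right side:
  J = N·m (work = force × distance),
      = kg·m²·s⁻².
  C = A·s = s·A (charge = current × time).
  So C⁻¹ = s⁻¹·A⁻¹.
  Hz = 1/s = s⁻¹ (frequency is cycles per second).
  H = Wb/A (inductance = flux per current),
      = kg·m²·s⁻²·A⁻².
  So H⁻² = kg⁻²·m⁻⁴·s⁴·A⁴.
  F = C/V (capacitance = charge per voltage),
      = A·s/(kg·m²·s⁻³·A⁻¹) (substituting C and V),
      = kg⁻¹·m⁻²·s⁴·A².
  So F⁻¹ = kg·m²·s⁻⁴·A⁻².
  V = W/A (potential = power per current),
      = kg·m²·s⁻³·A⁻¹.
  So V⁻¹ = kg⁻¹·m⁻²·s³·A.
  Gy = J/kg (absorbed dose = energy per mass),
      = m²·s⁻².
  lx = lm/m² (illuminance = luminous flux per area),
      = m⁻²·cd.
  Combining: s²·J·C⁻¹·Hz·H⁻²·F⁻¹·V⁻¹·Gy·lx = s² · (kg·m²·s⁻²) · (s⁻¹·A⁻¹) · s⁻¹ · (kg⁻²·m⁻⁴·s⁴·A⁴) · (kg·m²·s⁻⁴·A⁻²) · (kg⁻¹·m⁻²·s³·A) · (m²·s⁻²) · (m⁻²·cd) = kg⁻¹·m⁻²·s⁻¹·A²·cd.
Left is kg⁻¹·m⁻²·A²·cd; right is kg⁻¹·m⁻²·s⁻¹·A²·cd — different.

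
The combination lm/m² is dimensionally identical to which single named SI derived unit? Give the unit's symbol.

lx

lm = cd.
Combining: m⁻²·lm = m⁻² · cd = m⁻²·cd.
m⁻²·cd is the base-SI form of the lux.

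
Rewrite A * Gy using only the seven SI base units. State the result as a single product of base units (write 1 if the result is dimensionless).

Gy = J/kg (absorbed dose = energy per mass),
    = m²·s⁻².
Combining: A·Gy = A · (m²·s⁻²) = m²·s⁻²·A.

m²·s⁻²·A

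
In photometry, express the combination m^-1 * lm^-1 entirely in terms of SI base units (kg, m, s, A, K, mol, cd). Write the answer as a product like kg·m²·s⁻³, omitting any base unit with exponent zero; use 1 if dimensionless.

m⁻¹·cd⁻¹

lm = cd.
So lm⁻¹ = cd⁻¹.
Combining: m⁻¹·lm⁻¹ = m⁻¹ · cd⁻¹ = m⁻¹·cd⁻¹.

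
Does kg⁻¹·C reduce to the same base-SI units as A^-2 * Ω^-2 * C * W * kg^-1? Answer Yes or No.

No

Left side:
  C = A·s = s·A (charge = current × time).
  Combining: kg⁻¹·C = kg⁻¹ · (s·A) = kg⁻¹·s·A.
Right side:
  Ω = V/A (resistance = voltage per current),
      = kg·m²·s⁻³·A⁻².
  So Ω⁻² = kg⁻²·m⁻⁴·s⁶·A⁴.
  C = A·s = s·A (charge = current × time).
  W = J/s (power = energy per time),
      = kg·m²·s⁻³.
  Combining: A⁻²·Ω⁻²·C·W·kg⁻¹ = A⁻² · (kg⁻²·m⁻⁴·s⁶·A⁴) · (s·A) · (kg·m²·s⁻³) · kg⁻¹ = kg⁻²·m⁻²·s⁴·A³.
Left is kg⁻¹·s·A; right is kg⁻²·m⁻²·s⁴·A³ — different.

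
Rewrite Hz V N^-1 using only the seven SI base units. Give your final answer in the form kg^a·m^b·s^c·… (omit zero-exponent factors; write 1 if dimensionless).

Hz = s⁻¹.
V = kg·m²·s⁻³·A⁻¹.
N = kg·m·s⁻².
So N⁻¹ = kg⁻¹·m⁻¹·s².
Combining: Hz·V·N⁻¹ = s⁻¹ · (kg·m²·s⁻³·A⁻¹) · (kg⁻¹·m⁻¹·s²) = m·s⁻²·A⁻¹.

m·s⁻²·A⁻¹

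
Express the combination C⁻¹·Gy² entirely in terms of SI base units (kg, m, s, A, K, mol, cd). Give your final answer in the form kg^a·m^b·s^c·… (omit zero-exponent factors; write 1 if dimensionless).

C = A·s = s·A (charge = current × time).
So C⁻¹ = s⁻¹·A⁻¹.
Gy = J/kg (absorbed dose = energy per mass),
    = m²·s⁻².
So Gy² = m⁴·s⁻⁴.
Combining: C⁻¹·Gy² = (s⁻¹·A⁻¹) · (m⁴·s⁻⁴) = m⁴·s⁻⁵·A⁻¹.

m⁴·s⁻⁵·A⁻¹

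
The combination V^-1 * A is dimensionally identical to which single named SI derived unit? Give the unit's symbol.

V = W/A (potential = power per current),
    = kg·m²·s⁻³·A⁻¹.
So V⁻¹ = kg⁻¹·m⁻²·s³·A.
Combining: V⁻¹·A = (kg⁻¹·m⁻²·s³·A) · A = kg⁻¹·m⁻²·s³·A².
kg⁻¹·m⁻²·s³·A² is the base-SI form of the siemens.

S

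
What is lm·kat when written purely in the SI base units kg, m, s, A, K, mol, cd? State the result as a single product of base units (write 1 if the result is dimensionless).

lm = cd.
kat = s⁻¹·mol.
Combining: lm·kat = cd · (s⁻¹·mol) = s⁻¹·mol·cd.

s⁻¹·mol·cd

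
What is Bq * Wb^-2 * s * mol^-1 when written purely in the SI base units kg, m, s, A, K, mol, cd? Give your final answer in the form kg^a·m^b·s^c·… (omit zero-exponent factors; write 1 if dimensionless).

Bq = 1/s = s⁻¹ (activity is decays per second).
Wb = V·s (flux: a volt is a weber per second),
    = kg·m²·s⁻²·A⁻¹.
So Wb⁻² = kg⁻²·m⁻⁴·s⁴·A².
Combining: Bq·Wb⁻²·s·mol⁻¹ = s⁻¹ · (kg⁻²·m⁻⁴·s⁴·A²) · s · mol⁻¹ = kg⁻²·m⁻⁴·s⁴·A²·mol⁻¹.

kg⁻²·m⁻⁴·s⁴·A²·mol⁻¹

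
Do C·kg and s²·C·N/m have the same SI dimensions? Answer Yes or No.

Yes

Left side:
  C = s·A.
  Combining: C·kg = (s·A) · kg = kg·s·A.
Right side:
  C = s·A.
  N = kg·m·s⁻².
  Combining: s²·C·N·m⁻¹ = s² · (s·A) · (kg·m·s⁻²) · m⁻¹ = kg·s·A.
Both reduce to kg·s·A.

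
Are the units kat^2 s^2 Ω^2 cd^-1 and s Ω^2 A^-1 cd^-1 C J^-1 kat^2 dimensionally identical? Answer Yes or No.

No

Left side:
  kat = mol/s = s⁻¹·mol (catalytic activity).
  So kat² = s⁻²·mol².
  Ω = V/A (resistance = voltage per current),
      = kg·m²·s⁻³·A⁻².
  So Ω² = kg²·m⁴·s⁻⁶·A⁻⁴.
  Combining: kat²·s²·Ω²·cd⁻¹ = (s⁻²·mol²) · s² · (kg²·m⁴·s⁻⁶·A⁻⁴) · cd⁻¹ = kg²·m⁴·s⁻⁶·A⁻⁴·mol²·cd⁻¹.
Right side:
  Ω = kg·m²·s⁻³·A⁻².
  So Ω² = kg²·m⁴·s⁻⁶·A⁻⁴.
  C = s·A.
  J = kg·m²·s⁻².
  So J⁻¹ = kg⁻¹·m⁻²·s².
  kat = s⁻¹·mol.
  So kat² = s⁻²·mol².
  Combining: s·Ω²·A⁻¹·cd⁻¹·C·J⁻¹·kat² = s · (kg²·m⁴·s⁻⁶·A⁻⁴) · A⁻¹ · cd⁻¹ · (s·A) · (kg⁻¹·m⁻²·s²) · (s⁻²·mol²) = kg·m²·s⁻⁴·A⁻⁴·mol²·cd⁻¹.
Left is kg²·m⁴·s⁻⁶·A⁻⁴·mol²·cd⁻¹; right is kg·m²·s⁻⁴·A⁻⁴·mol²·cd⁻¹ — different.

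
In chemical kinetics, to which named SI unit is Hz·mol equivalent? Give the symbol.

Hz = 1/s = s⁻¹ (frequency is cycles per second).
Combining: Hz·mol = s⁻¹ · mol = s⁻¹·mol.
s⁻¹·mol is the base-SI form of the katal.

kat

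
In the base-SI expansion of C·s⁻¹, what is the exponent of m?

C = A·s = s·A (charge = current × time).
Combining: C·s⁻¹ = (s·A) · s⁻¹ = A.
The exponent of m is 0.

0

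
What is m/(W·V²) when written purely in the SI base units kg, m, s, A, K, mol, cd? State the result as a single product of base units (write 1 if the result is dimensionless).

kg⁻³·m⁻⁵·s⁹·A²

W = kg·m²·s⁻³.
So W⁻¹ = kg⁻¹·m⁻²·s³.
V = kg·m²·s⁻³·A⁻¹.
So V⁻² = kg⁻²·m⁻⁴·s⁶·A².
Combining: W⁻¹·m·V⁻² = (kg⁻¹·m⁻²·s³) · m · (kg⁻²·m⁻⁴·s⁶·A²) = kg⁻³·m⁻⁵·s⁹·A².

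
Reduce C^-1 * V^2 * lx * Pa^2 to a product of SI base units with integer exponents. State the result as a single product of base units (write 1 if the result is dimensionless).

kg⁴·s⁻¹¹·A⁻³·cd

C = A·s = s·A (charge = current × time).
So C⁻¹ = s⁻¹·A⁻¹.
V = W/A (potential = power per current),
    = kg·m²·s⁻³·A⁻¹.
So V² = kg²·m⁴·s⁻⁶·A⁻².
lx = lm/m² (illuminance = luminous flux per area),
    = m⁻²·cd.
Pa = N/m² (pressure = force per area),
    = kg·m⁻¹·s⁻².
So Pa² = kg²·m⁻²·s⁻⁴.
Combining: C⁻¹·V²·lx·Pa² = (s⁻¹·A⁻¹) · (kg²·m⁴·s⁻⁶·A⁻²) · (m⁻²·cd) · (kg²·m⁻²·s⁻⁴) = kg⁴·s⁻¹¹·A⁻³·cd.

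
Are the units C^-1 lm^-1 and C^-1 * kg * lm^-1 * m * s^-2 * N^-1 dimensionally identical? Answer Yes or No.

Left side:
  C = s·A.
  So C⁻¹ = s⁻¹·A⁻¹.
  lm = cd.
  So lm⁻¹ = cd⁻¹.
  Combining: C⁻¹·lm⁻¹ = (s⁻¹·A⁻¹) · cd⁻¹ = s⁻¹·A⁻¹·cd⁻¹.
Right side:
  C = A·s = s·A (charge = current × time).
  So C⁻¹ = s⁻¹·A⁻¹.
  lm = cd·sr = cd (luminous flux; sr is dimensionless).
  So lm⁻¹ = cd⁻¹.
  N = kg·m/s² = kg·m·s⁻² (force = mass × acceleration).
  So N⁻¹ = kg⁻¹·m⁻¹·s².
  Combining: C⁻¹·kg·lm⁻¹·m·s⁻²·N⁻¹ = (s⁻¹·A⁻¹) · kg · cd⁻¹ · m · s⁻² · (kg⁻¹·m⁻¹·s²) = s⁻¹·A⁻¹·cd⁻¹.
Both reduce to s⁻¹·A⁻¹·cd⁻¹.

Yes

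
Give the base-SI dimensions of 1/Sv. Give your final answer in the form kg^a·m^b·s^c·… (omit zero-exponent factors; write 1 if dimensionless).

m⁻²·s²

Sv = J/kg (equivalent dose = energy per mass),
    = m²·s⁻².
So Sv⁻¹ = m⁻²·s².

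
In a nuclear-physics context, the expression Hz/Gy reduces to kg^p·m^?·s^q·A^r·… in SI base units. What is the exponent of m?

Hz = 1/s = s⁻¹ (frequency is cycles per second).
Gy = J/kg (absorbed dose = energy per mass),
    = m²·s⁻².
So Gy⁻¹ = m⁻²·s².
Combining: Hz·Gy⁻¹ = s⁻¹ · (m⁻²·s²) = m⁻²·s.
The exponent of m is -2.

-2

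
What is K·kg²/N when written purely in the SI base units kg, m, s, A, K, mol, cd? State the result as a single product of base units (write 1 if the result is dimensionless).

kg·m⁻¹·s²·K

N = kg·m/s² = kg·m·s⁻² (force = mass × acceleration).
So N⁻¹ = kg⁻¹·m⁻¹·s².
Combining: N⁻¹·K·kg² = (kg⁻¹·m⁻¹·s²) · K · kg² = kg·m⁻¹·s²·K.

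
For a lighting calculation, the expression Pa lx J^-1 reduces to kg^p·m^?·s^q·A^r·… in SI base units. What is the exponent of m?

-5

Pa = N/m² (pressure = force per area),
    = kg·m⁻¹·s⁻².
lx = lm/m² (illuminance = luminous flux per area),
    = m⁻²·cd.
J = N·m (work = force × distance),
    = kg·m²·s⁻².
So J⁻¹ = kg⁻¹·m⁻²·s².
Combining: Pa·lx·J⁻¹ = (kg·m⁻¹·s⁻²) · (m⁻²·cd) · (kg⁻¹·m⁻²·s²) = m⁻⁵·cd.
The exponent of m is -5.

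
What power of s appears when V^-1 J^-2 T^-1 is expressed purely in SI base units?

V = W/A (potential = power per current),
    = kg·m²·s⁻³·A⁻¹.
So V⁻¹ = kg⁻¹·m⁻²·s³·A.
J = N·m (work = force × distance),
    = kg·m²·s⁻².
So J⁻² = kg⁻²·m⁻⁴·s⁴.
T = Wb/m² (flux density = flux per area),
    = kg·s⁻²·A⁻¹.
So T⁻¹ = kg⁻¹·s²·A.
Combining: V⁻¹·J⁻²·T⁻¹ = (kg⁻¹·m⁻²·s³·A) · (kg⁻²·m⁻⁴·s⁴) · (kg⁻¹·s²·A) = kg⁻⁴·m⁻⁶·s⁹·A².
The exponent of s is 9.

9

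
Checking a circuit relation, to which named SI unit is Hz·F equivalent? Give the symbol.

Hz = s⁻¹.
F = kg⁻¹·m⁻²·s⁴·A².
Combining: Hz·F = s⁻¹ · (kg⁻¹·m⁻²·s⁴·A²) = kg⁻¹·m⁻²·s³·A².
kg⁻¹·m⁻²·s³·A² is the base-SI form of the siemens.

S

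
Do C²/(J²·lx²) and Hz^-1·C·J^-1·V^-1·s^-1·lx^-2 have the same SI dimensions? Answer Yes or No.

Yes

Left side:
  J = kg·m²·s⁻².
  So J⁻² = kg⁻²·m⁻⁴·s⁴.
  lx = m⁻²·cd.
  So lx⁻² = m⁴·cd⁻².
  C = s·A.
  So C² = s²·A².
  Combining: J⁻²·lx⁻²·C² = (kg⁻²·m⁻⁴·s⁴) · (m⁴·cd⁻²) · (s²·A²) = kg⁻²·s⁶·A²·cd⁻².
Right side:
  Hz = 1/s = s⁻¹ (frequency is cycles per second).
  So Hz⁻¹ = s.
  C = A·s = s·A (charge = current × time).
  J = N·m (work = force × distance),
      = kg·m²·s⁻².
  So J⁻¹ = kg⁻¹·m⁻²·s².
  V = W/A (potential = power per current),
      = kg·m²·s⁻³·A⁻¹.
  So V⁻¹ = kg⁻¹·m⁻²·s³·A.
  lx = lm/m² (illuminance = luminous flux per area),
      = m⁻²·cd.
  So lx⁻² = m⁴·cd⁻².
  Combining: Hz⁻¹·C·J⁻¹·V⁻¹·s⁻¹·lx⁻² = s · (s·A) · (kg⁻¹·m⁻²·s²) · (kg⁻¹·m⁻²·s³·A) · s⁻¹ · (m⁴·cd⁻²) = kg⁻²·s⁶·A²·cd⁻².
Both reduce to kg⁻²·s⁶·A²·cd⁻².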